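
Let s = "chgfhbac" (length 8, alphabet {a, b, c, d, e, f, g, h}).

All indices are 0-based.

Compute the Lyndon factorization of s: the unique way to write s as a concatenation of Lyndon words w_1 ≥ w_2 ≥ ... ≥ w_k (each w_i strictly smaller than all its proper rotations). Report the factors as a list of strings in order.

emit factor 1: 'chgfh' (i=0, period=5)
emit factor 2: 'b' (i=5, period=1)
emit factor 3: 'ac' (i=6, period=2)

["chgfh", "b", "ac"]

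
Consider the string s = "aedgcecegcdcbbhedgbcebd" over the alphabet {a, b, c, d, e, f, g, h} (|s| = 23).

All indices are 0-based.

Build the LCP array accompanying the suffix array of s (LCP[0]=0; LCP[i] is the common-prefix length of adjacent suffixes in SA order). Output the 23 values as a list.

rank | idx | suffix
   0 |   0 | aedgcecegcdcbbhedgbcebd
   1 |  12 | bbhedgbcebd
   2 |  18 | bcebd
   3 |  21 | bd
   4 |  13 | bhedgbcebd
   5 |  11 | cbbhedgbcebd
   6 |   9 | cdcbbhedgbcebd
   7 |  19 | cebd
   8 |   4 | cecegcdcbbhedgbcebd
   9 |   6 | cegcdcbbhedgbcebd
  10 |  22 | d
  11 |  10 | dcbbhedgbcebd
  12 |  16 | dgbcebd
  13 |   2 | dgcecegcdcbbhedgbcebd
  14 |  20 | ebd
  15 |   5 | ecegcdcbbhedgbcebd
  16 |  15 | edgbcebd
  17 |   1 | edgcecegcdcbbhedgbcebd
  18 |   7 | egcdcbbhedgbcebd
  19 |  17 | gbcebd
  20 |   8 | gcdcbbhedgbcebd
  21 |   3 | gcecegcdcbbhedgbcebd
  22 |  14 | hedgbcebd

SA = [0, 12, 18, 21, 13, 11, 9, 19, 4, 6, 22, 10, 16, 2, 20, 5, 15, 1, 7, 17, 8, 3, 14]
rank  pair      lcp
   1  s[0:],s[12:]  0  ''
   2  s[12:],s[18:]  1  'b'
   3  s[18:],s[21:]  1  'b'
   4  s[21:],s[13:]  1  'b'
   5  s[13:],s[11:]  0  ''
   6  s[11:],s[9:]  1  'c'
   7  s[9:],s[19:]  1  'c'
   8  s[19:],s[4:]  2  'ce'
   9  s[4:],s[6:]  2  'ce'
  10  s[6:],s[22:]  0  ''
  11  s[22:],s[10:]  1  'd'
  12  s[10:],s[16:]  1  'd'
  13  s[16:],s[2:]  2  'dg'
  14  s[2:],s[20:]  0  ''
  15  s[20:],s[5:]  1  'e'
  16  s[5:],s[15:]  1  'e'
  17  s[15:],s[1:]  3  'edg'
  18  s[1:],s[7:]  1  'e'
  19  s[7:],s[17:]  0  ''
  20  s[17:],s[8:]  1  'g'
  21  s[8:],s[3:]  2  'gc'
  22  s[3:],s[14:]  0  ''

[0, 0, 1, 1, 1, 0, 1, 1, 2, 2, 0, 1, 1, 2, 0, 1, 1, 3, 1, 0, 1, 2, 0]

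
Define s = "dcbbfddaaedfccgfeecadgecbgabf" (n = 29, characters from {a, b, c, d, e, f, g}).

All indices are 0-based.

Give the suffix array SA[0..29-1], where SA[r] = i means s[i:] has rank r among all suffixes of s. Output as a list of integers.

rank | idx | suffix
   0 |   7 | aaedfccgfeecadgecbgabf
   1 |  26 | abf
   2 |  19 | adgecbgabf
   3 |   8 | aedfccgfeecadgecbgabf
   4 |   2 | bbfddaaedfccgfeecadgecbgabf
   5 |  27 | bf
   6 |   3 | bfddaaedfccgfeecadgecbgabf
   7 |  24 | bgabf
   8 |  18 | cadgecbgabf
   9 |   1 | cbbfddaaedfccgfeecadgecbgabf
  10 |  23 | cbgabf
  11 |  12 | ccgfeecadgecbgabf
  12 |  13 | cgfeecadgecbgabf
  13 |   6 | daaedfccgfeecadgecbgabf
  14 |   0 | dcbbfddaaedfccgfeecadgecbgabf
  15 |   5 | ddaaedfccgfeecadgecbgabf
  16 |  10 | dfccgfeecadgecbgabf
  17 |  20 | dgecbgabf
  18 |  17 | ecadgecbgabf
  19 |  22 | ecbgabf
  20 |   9 | edfccgfeecadgecbgabf
  21 |  16 | eecadgecbgabf
  22 |  28 | f
  23 |  11 | fccgfeecadgecbgabf
  24 |   4 | fddaaedfccgfeecadgecbgabf
  25 |  15 | feecadgecbgabf
  26 |  25 | gabf
  27 |  21 | gecbgabf
  28 |  14 | gfeecadgecbgabf

[7, 26, 19, 8, 2, 27, 3, 24, 18, 1, 23, 12, 13, 6, 0, 5, 10, 20, 17, 22, 9, 16, 28, 11, 4, 15, 25, 21, 14]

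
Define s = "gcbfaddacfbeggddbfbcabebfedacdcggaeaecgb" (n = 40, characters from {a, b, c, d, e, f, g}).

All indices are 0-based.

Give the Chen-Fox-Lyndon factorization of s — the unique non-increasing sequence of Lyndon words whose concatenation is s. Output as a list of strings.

["g", "c", "bf", "add", "acfbeggddbfbc", "abebfedacdcggaeaecgb"]

emit factor 1: 'g' (i=0, period=1)
emit factor 2: 'c' (i=1, period=1)
emit factor 3: 'bf' (i=2, period=2)
emit factor 4: 'add' (i=4, period=3)
emit factor 5: 'acfbeggddbfbc' (i=7, period=13)
emit factor 6: 'abebfedacdcggaeaecgb' (i=20, period=20)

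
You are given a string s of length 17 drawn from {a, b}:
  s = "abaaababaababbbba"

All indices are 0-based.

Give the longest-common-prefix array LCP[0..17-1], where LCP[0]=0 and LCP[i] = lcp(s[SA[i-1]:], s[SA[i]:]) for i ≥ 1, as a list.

rank→(start, suffix):
  0 → (16, 'a')
  1 → (2, 'aaababaababbbba')
  2 → (3, 'aababaababbbba')
  3 → (8, 'aababbbba')
  4 → (0, 'abaaababaababbbba')
  5 → (6, 'abaababbbba')
  6 → (4, 'ababaababbbba')
  7 → (9, 'ababbbba')
  8 → (11, 'abbbba')
  9 → (15, 'ba')
  10 → (1, 'baaababaababbbba')
  11 → (7, 'baababbbba')
  12 → (5, 'babaababbbba')
  13 → (10, 'babbbba')
  14 → (14, 'bba')
  15 → (13, 'bbba')
  16 → (12, 'bbbba')

SA = [16, 2, 3, 8, 0, 6, 4, 9, 11, 15, 1, 7, 5, 10, 14, 13, 12]
rank  pair      lcp
   1  s[16:],s[2:]  1  'a'
   2  s[2:],s[3:]  2  'aa'
   3  s[3:],s[8:]  5  'aabab'
   4  s[8:],s[0:]  1  'a'
   5  s[0:],s[6:]  4  'abaa'
   6  s[6:],s[4:]  3  'aba'
   7  s[4:],s[9:]  4  'abab'
   8  s[9:],s[11:]  2  'ab'
   9  s[11:],s[15:]  0  ''
  10  s[15:],s[1:]  2  'ba'
  11  s[1:],s[7:]  3  'baa'
  12  s[7:],s[5:]  2  'ba'
  13  s[5:],s[10:]  3  'bab'
  14  s[10:],s[14:]  1  'b'
  15  s[14:],s[13:]  2  'bb'
  16  s[13:],s[12:]  3  'bbb'

[0, 1, 2, 5, 1, 4, 3, 4, 2, 0, 2, 3, 2, 3, 1, 2, 3]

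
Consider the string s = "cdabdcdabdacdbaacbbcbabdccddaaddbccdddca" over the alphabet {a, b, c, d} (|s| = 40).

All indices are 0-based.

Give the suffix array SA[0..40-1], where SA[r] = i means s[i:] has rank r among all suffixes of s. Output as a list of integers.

rank | idx | suffix
   0 |  39 | a
   1 |  14 | aacbbcbabdccddaaddbccdddca
   2 |  28 | aaddbccdddca
   3 |   7 | abdacdbaacbbcbabdccddaaddbccdddca
   4 |  21 | abdccddaaddbccdddca
   5 |   2 | abdcdabdacdbaacbbcbabdccddaaddbccdddca
   6 |  15 | acbbcbabdccddaaddbccdddca
   7 |  10 | acdbaacbbcbabdccddaaddbccdddca
   8 |  29 | addbccdddca
   9 |  13 | baacbbcbabdccddaaddbccdddca
  10 |  20 | babdccddaaddbccdddca
  11 |  17 | bbcbabdccddaaddbccdddca
  12 |  18 | bcbabdccddaaddbccdddca
  13 |  32 | bccdddca
  14 |   8 | bdacdbaacbbcbabdccddaaddbccdddca
  15 |  22 | bdccddaaddbccdddca
  16 |   3 | bdcdabdacdbaacbbcbabdccddaaddbccdddca
  17 |  38 | ca
  18 |  19 | cbabdccddaaddbccdddca
  19 |  16 | cbbcbabdccddaaddbccdddca
  20 |  24 | ccddaaddbccdddca
  21 |  33 | ccdddca
  22 |   5 | cdabdacdbaacbbcbabdccddaaddbccdddca
  23 |   0 | cdabdcdabdacdbaacbbcbabdccddaaddbccdddca
  24 |  11 | cdbaacbbcbabdccddaaddbccdddca
  25 |  25 | cddaaddbccdddca
  26 |  34 | cdddca
  27 |  27 | daaddbccdddca
  28 |   6 | dabdacdbaacbbcbabdccddaaddbccdddca
  29 |   1 | dabdcdabdacdbaacbbcbabdccddaaddbccdddca
  30 |   9 | dacdbaacbbcbabdccddaaddbccdddca
  31 |  12 | dbaacbbcbabdccddaaddbccdddca
  32 |  31 | dbccdddca
  33 |  37 | dca
  34 |  23 | dccddaaddbccdddca
  35 |   4 | dcdabdacdbaacbbcbabdccddaaddbccdddca
  36 |  26 | ddaaddbccdddca
  37 |  30 | ddbccdddca
  38 |  36 | ddca
  39 |  35 | dddca

[39, 14, 28, 7, 21, 2, 15, 10, 29, 13, 20, 17, 18, 32, 8, 22, 3, 38, 19, 16, 24, 33, 5, 0, 11, 25, 34, 27, 6, 1, 9, 12, 31, 37, 23, 4, 26, 30, 36, 35]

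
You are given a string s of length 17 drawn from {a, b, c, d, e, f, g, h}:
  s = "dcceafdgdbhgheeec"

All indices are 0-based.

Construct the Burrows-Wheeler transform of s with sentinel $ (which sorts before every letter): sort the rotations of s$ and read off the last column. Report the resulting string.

cededcg$fceehadhgb

rank  rotation            last
    0  $dcceafdgdbhgheeec  c
    1  afdgdbhgheeec$dcce  e
    2  bhgheeec$dcceafdgd  d
    3  c$dcceafdgdbhgheee  e
    4  cceafdgdbhgheeec$d  d
    5  ceafdgdbhgheeec$dc  c
    6  dbhgheeec$dcceafdg  g
    7  dcceafdgdbhgheeec$  $
    8  dgdbhgheeec$dcceaf  f
    9  eafdgdbhgheeec$dcc  c
   10  ec$dcceafdgdbhghee  e
   11  eec$dcceafdgdbhghe  e
   12  eeec$dcceafdgdbhgh  h
   13  fdgdbhgheeec$dccea  a
   14  gdbhgheeec$dcceafd  d
   15  gheeec$dcceafdgdbh  h
   16  heeec$dcceafdgdbhg  g
   17  hgheeec$dcceafdgdb  b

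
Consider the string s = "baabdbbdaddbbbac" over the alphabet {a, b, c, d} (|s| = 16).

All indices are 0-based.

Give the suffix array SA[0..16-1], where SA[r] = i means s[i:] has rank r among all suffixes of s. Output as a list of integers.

sorted suffixes:
  #0 SA[0]=1  'aabdbbdaddbbbac'
  #1 SA[1]=2  'abdbbdaddbbbac'
  #2 SA[2]=14  'ac'
  #3 SA[3]=8  'addbbbac'
  #4 SA[4]=0  'baabdbbdaddbbbac'
  #5 SA[5]=13  'bac'
  #6 SA[6]=12  'bbac'
  #7 SA[7]=11  'bbbac'
  #8 SA[8]=5  'bbdaddbbbac'
  #9 SA[9]=6  'bdaddbbbac'
  #10 SA[10]=3  'bdbbdaddbbbac'
  #11 SA[11]=15  'c'
  #12 SA[12]=7  'daddbbbac'
  #13 SA[13]=10  'dbbbac'
  #14 SA[14]=4  'dbbdaddbbbac'
  #15 SA[15]=9  'ddbbbac'

[1, 2, 14, 8, 0, 13, 12, 11, 5, 6, 3, 15, 7, 10, 4, 9]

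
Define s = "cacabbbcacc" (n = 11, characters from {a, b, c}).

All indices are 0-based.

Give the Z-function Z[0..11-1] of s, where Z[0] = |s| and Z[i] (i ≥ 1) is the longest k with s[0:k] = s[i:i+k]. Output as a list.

Z[0]=11
i=1: fresh scan; Z[1]=0
i=2: fresh scan; Z[2]=2 scan→box=[2,4)
i=3: min(r-i=1, Z[1]=0)=0; Z[3]=0
i=4: fresh scan; Z[4]=0
i=5: fresh scan; Z[5]=0
i=6: fresh scan; Z[6]=0
i=7: fresh scan; Z[7]=3 scan→box=[7,10)
i=8: min(r-i=2, Z[1]=0)=0; Z[8]=0
i=9: min(r-i=1, Z[2]=2)=1; Z[9]=1
i=10: fresh scan; Z[10]=1 scan→box=[10,11)

[11, 0, 2, 0, 0, 0, 0, 3, 0, 1, 1]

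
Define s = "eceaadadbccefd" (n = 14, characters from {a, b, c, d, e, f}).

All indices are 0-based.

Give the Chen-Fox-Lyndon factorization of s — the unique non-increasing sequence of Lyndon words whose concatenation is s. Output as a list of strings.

emit factor 1: 'e' (i=0, period=1)
emit factor 2: 'ce' (i=1, period=2)
emit factor 3: 'aadadbccefd' (i=3, period=11)

["e", "ce", "aadadbccefd"]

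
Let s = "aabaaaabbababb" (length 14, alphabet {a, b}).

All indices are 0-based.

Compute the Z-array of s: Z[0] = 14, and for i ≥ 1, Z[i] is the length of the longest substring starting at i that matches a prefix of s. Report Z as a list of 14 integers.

[14, 1, 0, 2, 2, 3, 1, 0, 0, 1, 0, 1, 0, 0]

Z[0]=14
i=1: outside box; Z[1]=1 grow→box=[1,2)
i=2: outside box; Z[2]=0
i=3: outside box; Z[3]=2 grow→box=[3,5)
i=4: min(r-i=1, Z[1]=1)=1; Z[4]=2 grow→box=[4,6)
i=5: min(r-i=1, Z[1]=1)=1; Z[5]=3 grow→box=[5,8)
i=6: min(r-i=2, Z[1]=1)=1; Z[6]=1
i=7: min(r-i=1, Z[2]=0)=0; Z[7]=0
i=8: outside box; Z[8]=0
i=9: outside box; Z[9]=1 grow→box=[9,10)
i=10: outside box; Z[10]=0
i=11: outside box; Z[11]=1 grow→box=[11,12)
i=12: outside box; Z[12]=0
i=13: outside box; Z[13]=0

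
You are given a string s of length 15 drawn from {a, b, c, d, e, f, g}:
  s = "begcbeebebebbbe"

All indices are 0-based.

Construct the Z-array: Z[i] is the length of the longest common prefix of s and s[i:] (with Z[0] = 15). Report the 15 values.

[15, 0, 0, 0, 2, 0, 0, 2, 0, 2, 0, 1, 1, 2, 0]

Z[0]=15
i=1: i≥r, start 0; Z[1]=0
i=2: i≥r, start 0; Z[2]=0
i=3: i≥r, start 0; Z[3]=0
i=4: i≥r, start 0; Z[4]=2 extend→box=[4,6)
i=5: min(r-i=1, Z[1]=0)=0; Z[5]=0
i=6: i≥r, start 0; Z[6]=0
i=7: i≥r, start 0; Z[7]=2 extend→box=[7,9)
i=8: min(r-i=1, Z[1]=0)=0; Z[8]=0
i=9: i≥r, start 0; Z[9]=2 extend→box=[9,11)
i=10: min(r-i=1, Z[1]=0)=0; Z[10]=0
i=11: i≥r, start 0; Z[11]=1 extend→box=[11,12)
i=12: i≥r, start 0; Z[12]=1 extend→box=[12,13)
i=13: i≥r, start 0; Z[13]=2 extend→box=[13,15)
i=14: min(r-i=1, Z[1]=0)=0; Z[14]=0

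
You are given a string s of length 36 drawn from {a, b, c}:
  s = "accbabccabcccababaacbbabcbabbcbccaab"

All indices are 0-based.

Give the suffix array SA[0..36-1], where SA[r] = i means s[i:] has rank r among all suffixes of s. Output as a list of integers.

[33, 17, 34, 15, 13, 26, 22, 4, 8, 18, 0, 35, 16, 14, 25, 21, 3, 20, 27, 23, 28, 30, 5, 9, 32, 12, 7, 24, 2, 19, 29, 31, 11, 6, 1, 10]

rank→(start, suffix):
  0 → (33, 'aab')
  1 → (17, 'aacbbabcbabbcbccaab')
  2 → (34, 'ab')
  3 → (15, 'abaacbbabcbabbcbccaab')
  4 → (13, 'ababaacbbabcbabbcbccaab')
  5 → (26, 'abbcbccaab')
  6 → (22, 'abcbabbcbccaab')
  7 → (4, 'abccabcccababaacbbabcbabbcbccaab')
  8 → (8, 'abcccababaacbbabcbabbcbccaab')
  9 → (18, 'acbbabcbabbcbccaab')
  10 → (0, 'accbabccabcccababaacbbabcbabbcbccaab')
  11 → (35, 'b')
  12 → (16, 'baacbbabcbabbcbccaab')
  13 → (14, 'babaacbbabcbabbcbccaab')
  14 → (25, 'babbcbccaab')
  15 → (21, 'babcbabbcbccaab')
  16 → (3, 'babccabcccababaacbbabcbabbcbccaab')
  17 → (20, 'bbabcbabbcbccaab')
  18 → (27, 'bbcbccaab')
  19 → (23, 'bcbabbcbccaab')
  20 → (28, 'bcbccaab')
  21 → (30, 'bccaab')
  22 → (5, 'bccabcccababaacbbabcbabbcbccaab')
  23 → (9, 'bcccababaacbbabcbabbcbccaab')
  24 → (32, 'caab')
  25 → (12, 'cababaacbbabcbabbcbccaab')
  26 → (7, 'cabcccababaacbbabcbabbcbccaab')
  27 → (24, 'cbabbcbccaab')
  28 → (2, 'cbabccabcccababaacbbabcbabbcbccaab')
  29 → (19, 'cbbabcbabbcbccaab')
  30 → (29, 'cbccaab')
  31 → (31, 'ccaab')
  32 → (11, 'ccababaacbbabcbabbcbccaab')
  33 → (6, 'ccabcccababaacbbabcbabbcbccaab')
  34 → (1, 'ccbabccabcccababaacbbabcbabbcbccaab')
  35 → (10, 'cccababaacbbabcbabbcbccaab')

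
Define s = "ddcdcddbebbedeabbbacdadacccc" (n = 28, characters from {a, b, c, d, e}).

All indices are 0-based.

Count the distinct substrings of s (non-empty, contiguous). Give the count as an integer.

sorted suffixes:
  #0 SA[0]=14  'abbbacdadacccc'
  #1 SA[1]=23  'acccc'
  #2 SA[2]=18  'acdadacccc'
  #3 SA[3]=21  'adacccc'
  #4 SA[4]=17  'bacdadacccc'
  #5 SA[5]=16  'bbacdadacccc'
  #6 SA[6]=15  'bbbacdadacccc'
  #7 SA[7]=9  'bbedeabbbacdadacccc'
  #8 SA[8]=7  'bebbedeabbbacdadacccc'
  #9 SA[9]=10  'bedeabbbacdadacccc'
  #10 SA[10]=27  'c'
  #11 SA[11]=26  'cc'
  #12 SA[12]=25  'ccc'
  #13 SA[13]=24  'cccc'
  #14 SA[14]=19  'cdadacccc'
  #15 SA[15]=2  'cdcddbebbedeabbbacdadacccc'
  #16 SA[16]=4  'cddbebbedeabbbacdadacccc'
  #17 SA[17]=22  'dacccc'
  #18 SA[18]=20  'dadacccc'
  #19 SA[19]=6  'dbebbedeabbbacdadacccc'
  #20 SA[20]=1  'dcdcddbebbedeabbbacdadacccc'
  #21 SA[21]=3  'dcddbebbedeabbbacdadacccc'
  #22 SA[22]=5  'ddbebbedeabbbacdadacccc'
  #23 SA[23]=0  'ddcdcddbebbedeabbbacdadacccc'
  #24 SA[24]=12  'deabbbacdadacccc'
  #25 SA[25]=13  'eabbbacdadacccc'
  #26 SA[26]=8  'ebbedeabbbacdadacccc'
  #27 SA[27]=11  'edeabbbacdadacccc'

SA = [14, 23, 18, 21, 17, 16, 15, 9, 7, 10, 27, 26, 25, 24, 19, 2, 4, 22, 20, 6, 1, 3, 5, 0, 12, 13, 8, 11]
[i] adj suffixes → lcp
  [1] 14/23 → 1 ('a')
  [2] 23/18 → 2 ('ac')
  [3] 18/21 → 1 ('a')
  [4] 21/17 → 0 ('')
  [5] 17/16 → 1 ('b')
  [6] 16/15 → 2 ('bb')
  [7] 15/9 → 2 ('bb')
  [8] 9/7 → 1 ('b')
  [9] 7/10 → 2 ('be')
  [10] 10/27 → 0 ('')
  [11] 27/26 → 1 ('c')
  [12] 26/25 → 2 ('cc')
  [13] 25/24 → 3 ('ccc')
  [14] 24/19 → 1 ('c')
  [15] 19/2 → 2 ('cd')
  [16] 2/4 → 2 ('cd')
  [17] 4/22 → 0 ('')
  [18] 22/20 → 2 ('da')
  [19] 20/6 → 1 ('d')
  [20] 6/1 → 1 ('d')
  [21] 1/3 → 3 ('dcd')
  [22] 3/5 → 1 ('d')
  [23] 5/0 → 2 ('dd')
  [24] 0/12 → 1 ('d')
  [25] 12/13 → 0 ('')
  [26] 13/8 → 1 ('e')
  [27] 8/11 → 1 ('e')

n(n+1)/2 = 28·29/2 = 406
Σ LCP = 0 + 1 + 2 + 1 + 0 + 1 + 2 + 2 + 1 + 2 + 0 + 1 + 2 + 3 + 1 + 2 + 2 + 0 + 2 + 1 + 1 + 3 + 1 + 2 + 1 + 0 + 1 + 1 = 36
distinct = 406 − 36 = 370

370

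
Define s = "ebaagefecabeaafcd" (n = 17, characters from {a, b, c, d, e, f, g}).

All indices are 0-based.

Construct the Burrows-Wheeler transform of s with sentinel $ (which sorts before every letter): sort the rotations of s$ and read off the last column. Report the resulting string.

debcaaeaefcb$fgaea

rank  rotation            last
    0  $ebaagefecabeaafcd  d
    1  aafcd$ebaagefecabe  e
    2  aagefecabeaafcd$eb  b
    3  abeaafcd$ebaagefec  c
    4  afcd$ebaagefecabea  a
    5  agefecabeaafcd$eba  a
    6  baagefecabeaafcd$e  e
    7  beaafcd$ebaagefeca  a
    8  cabeaafcd$ebaagefe  e
    9  cd$ebaagefecabeaaf  f
   10  d$ebaagefecabeaafc  c
   11  eaafcd$ebaagefecab  b
   12  ebaagefecabeaafcd$  $
   13  ecabeaafcd$ebaagef  f
   14  efecabeaafcd$ebaag  g
   15  fcd$ebaagefecabeaa  a
   16  fecabeaafcd$ebaage  e
   17  gefecabeaafcd$ebaa  a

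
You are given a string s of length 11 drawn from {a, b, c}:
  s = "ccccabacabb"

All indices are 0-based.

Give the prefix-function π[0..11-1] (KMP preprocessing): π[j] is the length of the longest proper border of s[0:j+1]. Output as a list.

π[0] = 0
j=1 s[j]='c': π[1]=1 (border 'c')
j=2 s[j]='c': π[2]=2 (border 'cc')
j=3 s[j]='c': π[3]=3 (border 'ccc')
j=4 s[j]='a': k: 3→2→1→0; π[4]=0 (border '')
j=5 s[j]='b': π[5]=0 (border '')
j=6 s[j]='a': π[6]=0 (border '')
j=7 s[j]='c': π[7]=1 (border 'c')
j=8 s[j]='a': k: 1→0; π[8]=0 (border '')
j=9 s[j]='b': π[9]=0 (border '')
j=10 s[j]='b': π[10]=0 (border '')

[0, 1, 2, 3, 0, 0, 0, 1, 0, 0, 0]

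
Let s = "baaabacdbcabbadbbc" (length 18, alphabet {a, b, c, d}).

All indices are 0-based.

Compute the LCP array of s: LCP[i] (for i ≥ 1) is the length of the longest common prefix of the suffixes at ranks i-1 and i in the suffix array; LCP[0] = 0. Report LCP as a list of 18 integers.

[0, 2, 1, 2, 1, 1, 0, 2, 2, 1, 2, 1, 2, 0, 1, 1, 0, 2]

rank | idx | suffix
   0 |   1 | aaabacdbcabbadbbc
   1 |   2 | aabacdbcabbadbbc
   2 |   3 | abacdbcabbadbbc
   3 |  10 | abbadbbc
   4 |   5 | acdbcabbadbbc
   5 |  13 | adbbc
   6 |   0 | baaabacdbcabbadbbc
   7 |   4 | bacdbcabbadbbc
   8 |  12 | badbbc
   9 |  11 | bbadbbc
  10 |  15 | bbc
  11 |  16 | bc
  12 |   8 | bcabbadbbc
  13 |  17 | c
  14 |   9 | cabbadbbc
  15 |   6 | cdbcabbadbbc
  16 |  14 | dbbc
  17 |   7 | dbcabbadbbc

SA = [1, 2, 3, 10, 5, 13, 0, 4, 12, 11, 15, 16, 8, 17, 9, 6, 14, 7]
i: (SA[i-1],SA[i]) lcp shared
  1: (1,2) 2 'aa'
  2: (2,3) 1 'a'
  3: (3,10) 2 'ab'
  4: (10,5) 1 'a'
  5: (5,13) 1 'a'
  6: (13,0) 0 ''
  7: (0,4) 2 'ba'
  8: (4,12) 2 'ba'
  9: (12,11) 1 'b'
  10: (11,15) 2 'bb'
  11: (15,16) 1 'b'
  12: (16,8) 2 'bc'
  13: (8,17) 0 ''
  14: (17,9) 1 'c'
  15: (9,6) 1 'c'
  16: (6,14) 0 ''
  17: (14,7) 2 'db'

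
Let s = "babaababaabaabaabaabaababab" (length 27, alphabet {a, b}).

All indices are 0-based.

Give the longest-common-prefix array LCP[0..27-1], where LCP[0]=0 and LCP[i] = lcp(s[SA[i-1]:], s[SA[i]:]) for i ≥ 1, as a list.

[0, 13, 10, 7, 4, 6, 1, 2, 15, 12, 9, 6, 8, 3, 4, 5, 0, 1, 14, 11, 8, 5, 7, 2, 3, 7, 4]

sorted suffixes:
  #0 SA[0]=8  'aabaabaabaabaababab'
  #1 SA[1]=11  'aabaabaabaababab'
  #2 SA[2]=14  'aabaabaababab'
  #3 SA[3]=17  'aabaababab'
  #4 SA[4]=3  'aababaabaabaabaabaababab'
  #5 SA[5]=20  'aababab'
  #6 SA[6]=25  'ab'
  #7 SA[7]=6  'abaabaabaabaabaababab'
  #8 SA[8]=9  'abaabaabaabaababab'
  #9 SA[9]=12  'abaabaabaababab'
  #10 SA[10]=15  'abaabaababab'
  #11 SA[11]=1  'abaababaabaabaabaabaababab'
  #12 SA[12]=18  'abaababab'
  #13 SA[13]=23  'abab'
  #14 SA[14]=4  'ababaabaabaabaabaababab'
  #15 SA[15]=21  'ababab'
  #16 SA[16]=26  'b'
  #17 SA[17]=7  'baabaabaabaabaababab'
  #18 SA[18]=10  'baabaabaabaababab'
  #19 SA[19]=13  'baabaabaababab'
  #20 SA[20]=16  'baabaababab'
  #21 SA[21]=2  'baababaabaabaabaabaababab'
  #22 SA[22]=19  'baababab'
  #23 SA[23]=24  'bab'
  #24 SA[24]=5  'babaabaabaabaabaababab'
  #25 SA[25]=0  'babaababaabaabaabaabaababab'
  #26 SA[26]=22  'babab'

SA = [8, 11, 14, 17, 3, 20, 25, 6, 9, 12, 15, 1, 18, 23, 4, 21, 26, 7, 10, 13, 16, 2, 19, 24, 5, 0, 22]
rank  pair      lcp
   1  s[8:],s[11:]  13  'aabaabaabaaba'
   2  s[11:],s[14:]  10  'aabaabaaba'
   3  s[14:],s[17:]  7  'aabaaba'
   4  s[17:],s[3:]  4  'aaba'
   5  s[3:],s[20:]  6  'aababa'
   6  s[20:],s[25:]  1  'a'
   7  s[25:],s[6:]  2  'ab'
   8  s[6:],s[9:]  15  'abaabaabaabaaba'
   9  s[9:],s[12:]  12  'abaabaabaaba'
  10  s[12:],s[15:]  9  'abaabaaba'
  11  s[15:],s[1:]  6  'abaaba'
  12  s[1:],s[18:]  8  'abaababa'
  13  s[18:],s[23:]  3  'aba'
  14  s[23:],s[4:]  4  'abab'
  15  s[4:],s[21:]  5  'ababa'
  16  s[21:],s[26:]  0  ''
  17  s[26:],s[7:]  1  'b'
  18  s[7:],s[10:]  14  'baabaabaabaaba'
  19  s[10:],s[13:]  11  'baabaabaaba'
  20  s[13:],s[16:]  8  'baabaaba'
  21  s[16:],s[2:]  5  'baaba'
  22  s[2:],s[19:]  7  'baababa'
  23  s[19:],s[24:]  2  'ba'
  24  s[24:],s[5:]  3  'bab'
  25  s[5:],s[0:]  7  'babaaba'
  26  s[0:],s[22:]  4  'baba'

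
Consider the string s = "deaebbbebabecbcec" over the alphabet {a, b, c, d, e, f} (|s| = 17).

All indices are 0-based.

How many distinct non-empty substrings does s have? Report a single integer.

rank | idx | suffix
   0 |   9 | abecbcec
   1 |   2 | aebbbebabecbcec
   2 |   8 | babecbcec
   3 |   4 | bbbebabecbcec
   4 |   5 | bbebabecbcec
   5 |  13 | bcec
   6 |   6 | bebabecbcec
   7 |  10 | becbcec
   8 |  16 | c
   9 |  12 | cbcec
  10 |  14 | cec
  11 |   0 | deaebbbebabecbcec
  12 |   1 | eaebbbebabecbcec
  13 |   7 | ebabecbcec
  14 |   3 | ebbbebabecbcec
  15 |  15 | ec
  16 |  11 | ecbcec

SA = [9, 2, 8, 4, 5, 13, 6, 10, 16, 12, 14, 0, 1, 7, 3, 15, 11]
[i] adj suffixes → lcp
  [1] 9/2 → 1 ('a')
  [2] 2/8 → 0 ('')
  [3] 8/4 → 1 ('b')
  [4] 4/5 → 2 ('bb')
  [5] 5/13 → 1 ('b')
  [6] 13/6 → 1 ('b')
  [7] 6/10 → 2 ('be')
  [8] 10/16 → 0 ('')
  [9] 16/12 → 1 ('c')
  [10] 12/14 → 1 ('c')
  [11] 14/0 → 0 ('')
  [12] 0/1 → 0 ('')
  [13] 1/7 → 1 ('e')
  [14] 7/3 → 2 ('eb')
  [15] 3/15 → 1 ('e')
  [16] 15/11 → 2 ('ec')

n(n+1)/2 = 17·18/2 = 153
Σ LCP = 0 + 1 + 0 + 1 + 2 + 1 + 1 + 2 + 0 + 1 + 1 + 0 + 0 + 1 + 2 + 1 + 2 = 16
distinct = 153 − 16 = 137

137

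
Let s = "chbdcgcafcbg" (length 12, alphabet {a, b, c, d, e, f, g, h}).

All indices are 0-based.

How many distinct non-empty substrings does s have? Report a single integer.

73

rank | idx | suffix
   0 |   7 | afcbg
   1 |   2 | bdcgcafcbg
   2 |  10 | bg
   3 |   6 | cafcbg
   4 |   9 | cbg
   5 |   4 | cgcafcbg
   6 |   0 | chbdcgcafcbg
   7 |   3 | dcgcafcbg
   8 |   8 | fcbg
   9 |  11 | g
  10 |   5 | gcafcbg
  11 |   1 | hbdcgcafcbg

SA = [7, 2, 10, 6, 9, 4, 0, 3, 8, 11, 5, 1]
rank  pair      lcp
   1  s[7:],s[2:]  0  ''
   2  s[2:],s[10:]  1  'b'
   3  s[10:],s[6:]  0  ''
   4  s[6:],s[9:]  1  'c'
   5  s[9:],s[4:]  1  'c'
   6  s[4:],s[0:]  1  'c'
   7  s[0:],s[3:]  0  ''
   8  s[3:],s[8:]  0  ''
   9  s[8:],s[11:]  0  ''
  10  s[11:],s[5:]  1  'g'
  11  s[5:],s[1:]  0  ''

n(n+1)/2 = 12·13/2 = 78
Σ LCP = 0 + 0 + 1 + 0 + 1 + 1 + 1 + 0 + 0 + 0 + 1 + 0 = 5
distinct = 78 − 5 = 73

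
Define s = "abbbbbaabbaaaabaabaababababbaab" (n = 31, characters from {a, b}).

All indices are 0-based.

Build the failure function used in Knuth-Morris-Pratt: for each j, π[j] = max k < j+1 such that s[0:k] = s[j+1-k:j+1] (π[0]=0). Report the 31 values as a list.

[0, 0, 0, 0, 0, 0, 1, 1, 2, 3, 1, 1, 1, 1, 2, 1, 1, 2, 1, 1, 2, 1, 2, 1, 2, 1, 2, 3, 1, 1, 2]

π[0] = 0
j=1 s[j]='b': π[1]=0 (border '')
j=2 s[j]='b': π[2]=0 (border '')
j=3 s[j]='b': π[3]=0 (border '')
j=4 s[j]='b': π[4]=0 (border '')
j=5 s[j]='b': π[5]=0 (border '')
j=6 s[j]='a': π[6]=1 (border 'a')
j=7 s[j]='a': k: 1→0; π[7]=1 (border 'a')
j=8 s[j]='b': π[8]=2 (border 'ab')
j=9 s[j]='b': π[9]=3 (border 'abb')
j=10 s[j]='a': k: 3→0; π[10]=1 (border 'a')
j=11 s[j]='a': k: 1→0; π[11]=1 (border 'a')
j=12 s[j]='a': k: 1→0; π[12]=1 (border 'a')
j=13 s[j]='a': k: 1→0; π[13]=1 (border 'a')
j=14 s[j]='b': π[14]=2 (border 'ab')
j=15 s[j]='a': k: 2→0; π[15]=1 (border 'a')
j=16 s[j]='a': k: 1→0; π[16]=1 (border 'a')
j=17 s[j]='b': π[17]=2 (border 'ab')
j=18 s[j]='a': k: 2→0; π[18]=1 (border 'a')
j=19 s[j]='a': k: 1→0; π[19]=1 (border 'a')
j=20 s[j]='b': π[20]=2 (border 'ab')
j=21 s[j]='a': k: 2→0; π[21]=1 (border 'a')
j=22 s[j]='b': π[22]=2 (border 'ab')
j=23 s[j]='a': k: 2→0; π[23]=1 (border 'a')
j=24 s[j]='b': π[24]=2 (border 'ab')
j=25 s[j]='a': k: 2→0; π[25]=1 (border 'a')
j=26 s[j]='b': π[26]=2 (border 'ab')
j=27 s[j]='b': π[27]=3 (border 'abb')
j=28 s[j]='a': k: 3→0; π[28]=1 (border 'a')
j=29 s[j]='a': k: 1→0; π[29]=1 (border 'a')
j=30 s[j]='b': π[30]=2 (border 'ab')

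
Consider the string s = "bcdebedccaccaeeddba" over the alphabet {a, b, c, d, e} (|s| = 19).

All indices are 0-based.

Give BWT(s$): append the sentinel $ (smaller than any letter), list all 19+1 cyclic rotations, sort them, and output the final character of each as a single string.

rank  rotation              last
    0  $bcdebedccaccaeeddba  a
    1  a$bcdebedccaccaeeddb  b
    2  accaeeddba$bcdebedcc  c
    3  aeeddba$bcdebedccacc  c
    4  ba$bcdebedccaccaeedd  d
    5  bcdebedccaccaeeddba$  $
    6  bedccaccaeeddba$bcde  e
    7  caccaeeddba$bcdebedc  c
    8  caeeddba$bcdebedccac  c
    9  ccaccaeeddba$bcdebed  d
   10  ccaeeddba$bcdebedcca  a
   11  cdebedccaccaeeddba$b  b
   12  dba$bcdebedccaccaeed  d
   13  dccaccaeeddba$bcdebe  e
   14  ddba$bcdebedccaccaee  e
   15  debedccaccaeeddba$bc  c
   16  ebedccaccaeeddba$bcd  d
   17  edccaccaeeddba$bcdeb  b
   18  eddba$bcdebedccaccae  e
   19  eeddba$bcdebedccacca  a

abccd$eccdabdeecdbea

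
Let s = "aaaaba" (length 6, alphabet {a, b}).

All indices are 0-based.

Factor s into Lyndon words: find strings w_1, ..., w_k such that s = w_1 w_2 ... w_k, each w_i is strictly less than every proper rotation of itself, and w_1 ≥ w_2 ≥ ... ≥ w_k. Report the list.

emit factor 1: 'aaaab' (i=0, period=5)
emit factor 2: 'a' (i=5, period=1)

["aaaab", "a"]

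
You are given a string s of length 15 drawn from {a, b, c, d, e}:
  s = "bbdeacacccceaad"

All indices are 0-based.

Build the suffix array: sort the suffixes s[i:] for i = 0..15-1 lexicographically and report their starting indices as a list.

[12, 4, 6, 13, 0, 1, 5, 7, 8, 9, 10, 14, 2, 11, 3]

rank | idx | suffix
   0 |  12 | aad
   1 |   4 | acacccceaad
   2 |   6 | acccceaad
   3 |  13 | ad
   4 |   0 | bbdeacacccceaad
   5 |   1 | bdeacacccceaad
   6 |   5 | cacccceaad
   7 |   7 | cccceaad
   8 |   8 | ccceaad
   9 |   9 | cceaad
  10 |  10 | ceaad
  11 |  14 | d
  12 |   2 | deacacccceaad
  13 |  11 | eaad
  14 |   3 | eacacccceaad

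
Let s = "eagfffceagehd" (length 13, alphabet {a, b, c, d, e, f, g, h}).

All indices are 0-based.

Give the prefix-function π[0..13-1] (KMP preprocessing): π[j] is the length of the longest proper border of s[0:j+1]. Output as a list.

π[0] = 0
j=1 s[j]='a': π[1]=0 (border '')
j=2 s[j]='g': π[2]=0 (border '')
j=3 s[j]='f': π[3]=0 (border '')
j=4 s[j]='f': π[4]=0 (border '')
j=5 s[j]='f': π[5]=0 (border '')
j=6 s[j]='c': π[6]=0 (border '')
j=7 s[j]='e': π[7]=1 (border 'e')
j=8 s[j]='a': π[8]=2 (border 'ea')
j=9 s[j]='g': π[9]=3 (border 'eag')
j=10 s[j]='e': k: 3→0; π[10]=1 (border 'e')
j=11 s[j]='h': k: 1→0; π[11]=0 (border '')
j=12 s[j]='d': π[12]=0 (border '')

[0, 0, 0, 0, 0, 0, 0, 1, 2, 3, 1, 0, 0]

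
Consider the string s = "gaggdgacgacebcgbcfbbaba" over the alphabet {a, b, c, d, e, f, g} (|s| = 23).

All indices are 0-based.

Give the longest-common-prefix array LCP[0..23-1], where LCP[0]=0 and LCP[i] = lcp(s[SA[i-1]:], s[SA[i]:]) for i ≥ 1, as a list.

sorted suffixes:
  #0 SA[0]=22  'a'
  #1 SA[1]=20  'aba'
  #2 SA[2]=9  'acebcgbcfbbaba'
  #3 SA[3]=6  'acgacebcgbcfbbaba'
  #4 SA[4]=1  'aggdgacgacebcgbcfbbaba'
  #5 SA[5]=21  'ba'
  #6 SA[6]=19  'baba'
  #7 SA[7]=18  'bbaba'
  #8 SA[8]=15  'bcfbbaba'
  #9 SA[9]=12  'bcgbcfbbaba'
  #10 SA[10]=10  'cebcgbcfbbaba'
  #11 SA[11]=16  'cfbbaba'
  #12 SA[12]=7  'cgacebcgbcfbbaba'
  #13 SA[13]=13  'cgbcfbbaba'
  #14 SA[14]=4  'dgacgacebcgbcfbbaba'
  #15 SA[15]=11  'ebcgbcfbbaba'
  #16 SA[16]=17  'fbbaba'
  #17 SA[17]=8  'gacebcgbcfbbaba'
  #18 SA[18]=5  'gacgacebcgbcfbbaba'
  #19 SA[19]=0  'gaggdgacgacebcgbcfbbaba'
  #20 SA[20]=14  'gbcfbbaba'
  #21 SA[21]=3  'gdgacgacebcgbcfbbaba'
  #22 SA[22]=2  'ggdgacgacebcgbcfbbaba'

SA = [22, 20, 9, 6, 1, 21, 19, 18, 15, 12, 10, 16, 7, 13, 4, 11, 17, 8, 5, 0, 14, 3, 2]
i: (SA[i-1],SA[i]) lcp shared
  1: (22,20) 1 'a'
  2: (20,9) 1 'a'
  3: (9,6) 2 'ac'
  4: (6,1) 1 'a'
  5: (1,21) 0 ''
  6: (21,19) 2 'ba'
  7: (19,18) 1 'b'
  8: (18,15) 1 'b'
  9: (15,12) 2 'bc'
  10: (12,10) 0 ''
  11: (10,16) 1 'c'
  12: (16,7) 1 'c'
  13: (7,13) 2 'cg'
  14: (13,4) 0 ''
  15: (4,11) 0 ''
  16: (11,17) 0 ''
  17: (17,8) 0 ''
  18: (8,5) 3 'gac'
  19: (5,0) 2 'ga'
  20: (0,14) 1 'g'
  21: (14,3) 1 'g'
  22: (3,2) 1 'g'

[0, 1, 1, 2, 1, 0, 2, 1, 1, 2, 0, 1, 1, 2, 0, 0, 0, 0, 3, 2, 1, 1, 1]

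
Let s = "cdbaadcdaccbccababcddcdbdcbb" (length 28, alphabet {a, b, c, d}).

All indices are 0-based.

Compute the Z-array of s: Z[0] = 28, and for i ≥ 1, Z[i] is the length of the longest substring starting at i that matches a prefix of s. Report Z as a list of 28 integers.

[28, 0, 0, 0, 0, 0, 2, 0, 0, 1, 1, 0, 1, 1, 0, 0, 0, 0, 2, 0, 0, 3, 0, 0, 0, 1, 0, 0]

Z[0]=28
i=1: outside box; Z[1]=0
i=2: outside box; Z[2]=0
i=3: outside box; Z[3]=0
i=4: outside box; Z[4]=0
i=5: outside box; Z[5]=0
i=6: outside box; Z[6]=2 scan→box=[6,8)
i=7: min(r-i=1, Z[1]=0)=0; Z[7]=0
i=8: outside box; Z[8]=0
i=9: outside box; Z[9]=1 scan→box=[9,10)
i=10: outside box; Z[10]=1 scan→box=[10,11)
i=11: outside box; Z[11]=0
i=12: outside box; Z[12]=1 scan→box=[12,13)
i=13: outside box; Z[13]=1 scan→box=[13,14)
i=14: outside box; Z[14]=0
i=15: outside box; Z[15]=0
i=16: outside box; Z[16]=0
i=17: outside box; Z[17]=0
i=18: outside box; Z[18]=2 scan→box=[18,20)
i=19: min(r-i=1, Z[1]=0)=0; Z[19]=0
i=20: outside box; Z[20]=0
i=21: outside box; Z[21]=3 scan→box=[21,24)
i=22: min(r-i=2, Z[1]=0)=0; Z[22]=0
i=23: min(r-i=1, Z[2]=0)=0; Z[23]=0
i=24: outside box; Z[24]=0
i=25: outside box; Z[25]=1 scan→box=[25,26)
i=26: outside box; Z[26]=0
i=27: outside box; Z[27]=0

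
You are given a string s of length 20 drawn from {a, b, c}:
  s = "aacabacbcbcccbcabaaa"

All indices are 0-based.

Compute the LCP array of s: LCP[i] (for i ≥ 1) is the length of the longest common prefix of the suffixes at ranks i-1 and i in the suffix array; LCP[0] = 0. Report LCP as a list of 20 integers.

[0, 1, 2, 2, 1, 3, 1, 2, 0, 2, 1, 2, 2, 0, 4, 1, 3, 3, 1, 2]

rank | idx | suffix
   0 |  19 | a
   1 |  18 | aa
   2 |  17 | aaa
   3 |   0 | aacabacbcbcccbcabaaa
   4 |  15 | abaaa
   5 |   3 | abacbcbcccbcabaaa
   6 |   1 | acabacbcbcccbcabaaa
   7 |   5 | acbcbcccbcabaaa
   8 |  16 | baaa
   9 |   4 | bacbcbcccbcabaaa
  10 |  13 | bcabaaa
  11 |   7 | bcbcccbcabaaa
  12 |   9 | bcccbcabaaa
  13 |  14 | cabaaa
  14 |   2 | cabacbcbcccbcabaaa
  15 |  12 | cbcabaaa
  16 |   6 | cbcbcccbcabaaa
  17 |   8 | cbcccbcabaaa
  18 |  11 | ccbcabaaa
  19 |  10 | cccbcabaaa

SA = [19, 18, 17, 0, 15, 3, 1, 5, 16, 4, 13, 7, 9, 14, 2, 12, 6, 8, 11, 10]
i: (SA[i-1],SA[i]) lcp shared
  1: (19,18) 1 'a'
  2: (18,17) 2 'aa'
  3: (17,0) 2 'aa'
  4: (0,15) 1 'a'
  5: (15,3) 3 'aba'
  6: (3,1) 1 'a'
  7: (1,5) 2 'ac'
  8: (5,16) 0 ''
  9: (16,4) 2 'ba'
  10: (4,13) 1 'b'
  11: (13,7) 2 'bc'
  12: (7,9) 2 'bc'
  13: (9,14) 0 ''
  14: (14,2) 4 'caba'
  15: (2,12) 1 'c'
  16: (12,6) 3 'cbc'
  17: (6,8) 3 'cbc'
  18: (8,11) 1 'c'
  19: (11,10) 2 'cc'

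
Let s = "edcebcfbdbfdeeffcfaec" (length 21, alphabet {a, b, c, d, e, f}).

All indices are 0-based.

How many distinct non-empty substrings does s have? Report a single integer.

rank→(start, suffix):
  0 → (18, 'aec')
  1 → (4, 'bcfbdbfdeeffcfaec')
  2 → (7, 'bdbfdeeffcfaec')
  3 → (9, 'bfdeeffcfaec')
  4 → (20, 'c')
  5 → (2, 'cebcfbdbfdeeffcfaec')
  6 → (16, 'cfaec')
  7 → (5, 'cfbdbfdeeffcfaec')
  8 → (8, 'dbfdeeffcfaec')
  9 → (1, 'dcebcfbdbfdeeffcfaec')
  10 → (11, 'deeffcfaec')
  11 → (3, 'ebcfbdbfdeeffcfaec')
  12 → (19, 'ec')
  13 → (0, 'edcebcfbdbfdeeffcfaec')
  14 → (12, 'eeffcfaec')
  15 → (13, 'effcfaec')
  16 → (17, 'faec')
  17 → (6, 'fbdbfdeeffcfaec')
  18 → (15, 'fcfaec')
  19 → (10, 'fdeeffcfaec')
  20 → (14, 'ffcfaec')

SA = [18, 4, 7, 9, 20, 2, 16, 5, 8, 1, 11, 3, 19, 0, 12, 13, 17, 6, 15, 10, 14]
i: (SA[i-1],SA[i]) lcp shared
  1: (18,4) 0 ''
  2: (4,7) 1 'b'
  3: (7,9) 1 'b'
  4: (9,20) 0 ''
  5: (20,2) 1 'c'
  6: (2,16) 1 'c'
  7: (16,5) 2 'cf'
  8: (5,8) 0 ''
  9: (8,1) 1 'd'
  10: (1,11) 1 'd'
  11: (11,3) 0 ''
  12: (3,19) 1 'e'
  13: (19,0) 1 'e'
  14: (0,12) 1 'e'
  15: (12,13) 1 'e'
  16: (13,17) 0 ''
  17: (17,6) 1 'f'
  18: (6,15) 1 'f'
  19: (15,10) 1 'f'
  20: (10,14) 1 'f'

n(n+1)/2 = 21·22/2 = 231
Σ LCP = 0 + 0 + 1 + 1 + 0 + 1 + 1 + 2 + 0 + 1 + 1 + 0 + 1 + 1 + 1 + 1 + 0 + 1 + 1 + 1 + 1 = 16
distinct = 231 − 16 = 215

215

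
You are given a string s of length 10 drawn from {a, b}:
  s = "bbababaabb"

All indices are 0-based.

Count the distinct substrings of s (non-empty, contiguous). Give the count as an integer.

39

rank | idx | suffix
   0 |   6 | aabb
   1 |   4 | abaabb
   2 |   2 | ababaabb
   3 |   7 | abb
   4 |   9 | b
   5 |   5 | baabb
   6 |   3 | babaabb
   7 |   1 | bababaabb
   8 |   8 | bb
   9 |   0 | bbababaabb

SA = [6, 4, 2, 7, 9, 5, 3, 1, 8, 0]
i: (SA[i-1],SA[i]) lcp shared
  1: (6,4) 1 'a'
  2: (4,2) 3 'aba'
  3: (2,7) 2 'ab'
  4: (7,9) 0 ''
  5: (9,5) 1 'b'
  6: (5,3) 2 'ba'
  7: (3,1) 4 'baba'
  8: (1,8) 1 'b'
  9: (8,0) 2 'bb'

n(n+1)/2 = 10·11/2 = 55
Σ LCP = 0 + 1 + 3 + 2 + 0 + 1 + 2 + 4 + 1 + 2 = 16
distinct = 55 − 16 = 39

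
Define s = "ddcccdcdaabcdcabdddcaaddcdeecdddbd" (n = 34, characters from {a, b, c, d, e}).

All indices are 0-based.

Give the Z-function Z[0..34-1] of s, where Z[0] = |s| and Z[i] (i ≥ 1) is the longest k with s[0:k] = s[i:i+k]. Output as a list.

Z[0]=34
i=1: outside box; Z[1]=1 grow→box=[1,2)
i=2: outside box; Z[2]=0
i=3: outside box; Z[3]=0
i=4: outside box; Z[4]=0
i=5: outside box; Z[5]=1 grow→box=[5,6)
i=6: outside box; Z[6]=0
i=7: outside box; Z[7]=1 grow→box=[7,8)
i=8: outside box; Z[8]=0
i=9: outside box; Z[9]=0
i=10: outside box; Z[10]=0
i=11: outside box; Z[11]=0
i=12: outside box; Z[12]=1 grow→box=[12,13)
i=13: outside box; Z[13]=0
i=14: outside box; Z[14]=0
i=15: outside box; Z[15]=0
i=16: outside box; Z[16]=2 grow→box=[16,18)
i=17: min(r-i=1, Z[1]=1)=1; Z[17]=3 grow→box=[17,20)
i=18: min(r-i=2, Z[1]=1)=1; Z[18]=1
i=19: min(r-i=1, Z[2]=0)=0; Z[19]=0
i=20: outside box; Z[20]=0
i=21: outside box; Z[21]=0
i=22: outside box; Z[22]=3 grow→box=[22,25)
i=23: min(r-i=2, Z[1]=1)=1; Z[23]=1
i=24: min(r-i=1, Z[2]=0)=0; Z[24]=0
i=25: outside box; Z[25]=1 grow→box=[25,26)
i=26: outside box; Z[26]=0
i=27: outside box; Z[27]=0
i=28: outside box; Z[28]=0
i=29: outside box; Z[29]=2 grow→box=[29,31)
i=30: min(r-i=1, Z[1]=1)=1; Z[30]=2 grow→box=[30,32)
i=31: min(r-i=1, Z[1]=1)=1; Z[31]=1
i=32: outside box; Z[32]=0
i=33: outside box; Z[33]=1 grow→box=[33,34)

[34, 1, 0, 0, 0, 1, 0, 1, 0, 0, 0, 0, 1, 0, 0, 0, 2, 3, 1, 0, 0, 0, 3, 1, 0, 1, 0, 0, 0, 2, 2, 1, 0, 1]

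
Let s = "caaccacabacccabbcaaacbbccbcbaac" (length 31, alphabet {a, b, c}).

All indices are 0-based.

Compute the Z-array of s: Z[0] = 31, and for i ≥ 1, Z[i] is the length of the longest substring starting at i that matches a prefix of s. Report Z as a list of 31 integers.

[31, 0, 0, 1, 2, 0, 2, 0, 0, 0, 1, 1, 2, 0, 0, 0, 3, 0, 0, 0, 1, 0, 0, 1, 1, 0, 1, 0, 0, 0, 1]

Z[0]=31
i=1: outside box; Z[1]=0
i=2: outside box; Z[2]=0
i=3: outside box; Z[3]=1 grow→box=[3,4)
i=4: outside box; Z[4]=2 grow→box=[4,6)
i=5: min(r-i=1, Z[1]=0)=0; Z[5]=0
i=6: outside box; Z[6]=2 grow→box=[6,8)
i=7: min(r-i=1, Z[1]=0)=0; Z[7]=0
i=8: outside box; Z[8]=0
i=9: outside box; Z[9]=0
i=10: outside box; Z[10]=1 grow→box=[10,11)
i=11: outside box; Z[11]=1 grow→box=[11,12)
i=12: outside box; Z[12]=2 grow→box=[12,14)
i=13: min(r-i=1, Z[1]=0)=0; Z[13]=0
i=14: outside box; Z[14]=0
i=15: outside box; Z[15]=0
i=16: outside box; Z[16]=3 grow→box=[16,19)
i=17: min(r-i=2, Z[1]=0)=0; Z[17]=0
i=18: min(r-i=1, Z[2]=0)=0; Z[18]=0
i=19: outside box; Z[19]=0
i=20: outside box; Z[20]=1 grow→box=[20,21)
i=21: outside box; Z[21]=0
i=22: outside box; Z[22]=0
i=23: outside box; Z[23]=1 grow→box=[23,24)
i=24: outside box; Z[24]=1 grow→box=[24,25)
i=25: outside box; Z[25]=0
i=26: outside box; Z[26]=1 grow→box=[26,27)
i=27: outside box; Z[27]=0
i=28: outside box; Z[28]=0
i=29: outside box; Z[29]=0
i=30: outside box; Z[30]=1 grow→box=[30,31)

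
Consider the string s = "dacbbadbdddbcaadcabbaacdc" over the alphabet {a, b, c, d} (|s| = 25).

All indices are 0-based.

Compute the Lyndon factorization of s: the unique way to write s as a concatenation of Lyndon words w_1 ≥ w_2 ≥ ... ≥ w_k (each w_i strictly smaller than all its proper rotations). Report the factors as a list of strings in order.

emit factor 1: 'd' (i=0, period=1)
emit factor 2: 'acbbadbdddbc' (i=1, period=12)
emit factor 3: 'aadcabb' (i=13, period=7)
emit factor 4: 'aacdc' (i=20, period=5)

["d", "acbbadbdddbc", "aadcabb", "aacdc"]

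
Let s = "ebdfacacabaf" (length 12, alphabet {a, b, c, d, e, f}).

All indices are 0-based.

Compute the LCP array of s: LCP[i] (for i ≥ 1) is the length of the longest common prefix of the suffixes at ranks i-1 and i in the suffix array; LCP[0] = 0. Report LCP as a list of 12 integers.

[0, 1, 3, 1, 0, 1, 0, 2, 0, 0, 0, 1]

rank | idx | suffix
   0 |   8 | abaf
   1 |   6 | acabaf
   2 |   4 | acacabaf
   3 |  10 | af
   4 |   9 | baf
   5 |   1 | bdfacacabaf
   6 |   7 | cabaf
   7 |   5 | cacabaf
   8 |   2 | dfacacabaf
   9 |   0 | ebdfacacabaf
  10 |  11 | f
  11 |   3 | facacabaf

SA = [8, 6, 4, 10, 9, 1, 7, 5, 2, 0, 11, 3]
[i] adj suffixes → lcp
  [1] 8/6 → 1 ('a')
  [2] 6/4 → 3 ('aca')
  [3] 4/10 → 1 ('a')
  [4] 10/9 → 0 ('')
  [5] 9/1 → 1 ('b')
  [6] 1/7 → 0 ('')
  [7] 7/5 → 2 ('ca')
  [8] 5/2 → 0 ('')
  [9] 2/0 → 0 ('')
  [10] 0/11 → 0 ('')
  [11] 11/3 → 1 ('f')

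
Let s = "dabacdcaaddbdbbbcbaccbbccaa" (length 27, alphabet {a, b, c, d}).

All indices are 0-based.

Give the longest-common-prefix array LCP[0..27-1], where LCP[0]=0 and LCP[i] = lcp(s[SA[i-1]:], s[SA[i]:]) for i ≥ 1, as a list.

rank | idx | suffix
   0 |  26 | a
   1 |  25 | aa
   2 |   7 | aaddbdbbbcbaccbbccaa
   3 |   1 | abacdcaaddbdbbbcbaccbbccaa
   4 |  18 | accbbccaa
   5 |   3 | acdcaaddbdbbbcbaccbbccaa
   6 |   8 | addbdbbbcbaccbbccaa
   7 |  17 | baccbbccaa
   8 |   2 | bacdcaaddbdbbbcbaccbbccaa
   9 |  13 | bbbcbaccbbccaa
  10 |  14 | bbcbaccbbccaa
  11 |  21 | bbccaa
  12 |  15 | bcbaccbbccaa
  13 |  22 | bccaa
  14 |  11 | bdbbbcbaccbbccaa
  15 |  24 | caa
  16 |   6 | caaddbdbbbcbaccbbccaa
  17 |  16 | cbaccbbccaa
  18 |  20 | cbbccaa
  19 |  23 | ccaa
  20 |  19 | ccbbccaa
  21 |   4 | cdcaaddbdbbbcbaccbbccaa
  22 |   0 | dabacdcaaddbdbbbcbaccbbccaa
  23 |  12 | dbbbcbaccbbccaa
  24 |  10 | dbdbbbcbaccbbccaa
  25 |   5 | dcaaddbdbbbcbaccbbccaa
  26 |   9 | ddbdbbbcbaccbbccaa

SA = [26, 25, 7, 1, 18, 3, 8, 17, 2, 13, 14, 21, 15, 22, 11, 24, 6, 16, 20, 23, 19, 4, 0, 12, 10, 5, 9]
[i] adj suffixes → lcp
  [1] 26/25 → 1 ('a')
  [2] 25/7 → 2 ('aa')
  [3] 7/1 → 1 ('a')
  [4] 1/18 → 1 ('a')
  [5] 18/3 → 2 ('ac')
  [6] 3/8 → 1 ('a')
  [7] 8/17 → 0 ('')
  [8] 17/2 → 3 ('bac')
  [9] 2/13 → 1 ('b')
  [10] 13/14 → 2 ('bb')
  [11] 14/21 → 3 ('bbc')
  [12] 21/15 → 1 ('b')
  [13] 15/22 → 2 ('bc')
  [14] 22/11 → 1 ('b')
  [15] 11/24 → 0 ('')
  [16] 24/6 → 3 ('caa')
  [17] 6/16 → 1 ('c')
  [18] 16/20 → 2 ('cb')
  [19] 20/23 → 1 ('c')
  [20] 23/19 → 2 ('cc')
  [21] 19/4 → 1 ('c')
  [22] 4/0 → 0 ('')
  [23] 0/12 → 1 ('d')
  [24] 12/10 → 2 ('db')
  [25] 10/5 → 1 ('d')
  [26] 5/9 → 1 ('d')

[0, 1, 2, 1, 1, 2, 1, 0, 3, 1, 2, 3, 1, 2, 1, 0, 3, 1, 2, 1, 2, 1, 0, 1, 2, 1, 1]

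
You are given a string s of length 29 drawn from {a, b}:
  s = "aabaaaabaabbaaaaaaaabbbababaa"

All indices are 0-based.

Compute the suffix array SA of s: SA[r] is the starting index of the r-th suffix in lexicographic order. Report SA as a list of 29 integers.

sorted suffixes:
  #0 SA[0]=28  'a'
  #1 SA[1]=27  'aa'
  #2 SA[2]=12  'aaaaaaaabbbababaa'
  #3 SA[3]=13  'aaaaaaabbbababaa'
  #4 SA[4]=14  'aaaaaabbbababaa'
  #5 SA[5]=15  'aaaaabbbababaa'
  #6 SA[6]=3  'aaaabaabbaaaaaaaabbbababaa'
  #7 SA[7]=16  'aaaabbbababaa'
  #8 SA[8]=4  'aaabaabbaaaaaaaabbbababaa'
  #9 SA[9]=17  'aaabbbababaa'
  #10 SA[10]=0  'aabaaaabaabbaaaaaaaabbbababaa'
  #11 SA[11]=5  'aabaabbaaaaaaaabbbababaa'
  #12 SA[12]=8  'aabbaaaaaaaabbbababaa'
  #13 SA[13]=18  'aabbbababaa'
  #14 SA[14]=25  'abaa'
  #15 SA[15]=1  'abaaaabaabbaaaaaaaabbbababaa'
  #16 SA[16]=6  'abaabbaaaaaaaabbbababaa'
  #17 SA[17]=23  'ababaa'
  #18 SA[18]=9  'abbaaaaaaaabbbababaa'
  #19 SA[19]=19  'abbbababaa'
  #20 SA[20]=26  'baa'
  #21 SA[21]=11  'baaaaaaaabbbababaa'
  #22 SA[22]=2  'baaaabaabbaaaaaaaabbbababaa'
  #23 SA[23]=7  'baabbaaaaaaaabbbababaa'
  #24 SA[24]=24  'babaa'
  #25 SA[25]=22  'bababaa'
  #26 SA[26]=10  'bbaaaaaaaabbbababaa'
  #27 SA[27]=21  'bbababaa'
  #28 SA[28]=20  'bbbababaa'

[28, 27, 12, 13, 14, 15, 3, 16, 4, 17, 0, 5, 8, 18, 25, 1, 6, 23, 9, 19, 26, 11, 2, 7, 24, 22, 10, 21, 20]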